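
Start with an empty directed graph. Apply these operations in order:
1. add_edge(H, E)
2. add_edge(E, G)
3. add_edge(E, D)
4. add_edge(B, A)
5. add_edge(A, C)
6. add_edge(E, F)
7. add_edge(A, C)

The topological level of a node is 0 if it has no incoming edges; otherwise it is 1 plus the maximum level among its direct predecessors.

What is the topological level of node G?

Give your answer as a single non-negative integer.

Answer: 2

Derivation:
Op 1: add_edge(H, E). Edges now: 1
Op 2: add_edge(E, G). Edges now: 2
Op 3: add_edge(E, D). Edges now: 3
Op 4: add_edge(B, A). Edges now: 4
Op 5: add_edge(A, C). Edges now: 5
Op 6: add_edge(E, F). Edges now: 6
Op 7: add_edge(A, C) (duplicate, no change). Edges now: 6
Compute levels (Kahn BFS):
  sources (in-degree 0): B, H
  process B: level=0
    B->A: in-degree(A)=0, level(A)=1, enqueue
  process H: level=0
    H->E: in-degree(E)=0, level(E)=1, enqueue
  process A: level=1
    A->C: in-degree(C)=0, level(C)=2, enqueue
  process E: level=1
    E->D: in-degree(D)=0, level(D)=2, enqueue
    E->F: in-degree(F)=0, level(F)=2, enqueue
    E->G: in-degree(G)=0, level(G)=2, enqueue
  process C: level=2
  process D: level=2
  process F: level=2
  process G: level=2
All levels: A:1, B:0, C:2, D:2, E:1, F:2, G:2, H:0
level(G) = 2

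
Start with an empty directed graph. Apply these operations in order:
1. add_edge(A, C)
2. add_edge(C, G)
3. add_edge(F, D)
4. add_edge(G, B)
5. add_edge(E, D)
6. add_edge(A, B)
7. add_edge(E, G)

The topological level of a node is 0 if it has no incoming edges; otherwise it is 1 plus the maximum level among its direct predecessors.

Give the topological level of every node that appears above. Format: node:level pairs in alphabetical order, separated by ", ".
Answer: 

Op 1: add_edge(A, C). Edges now: 1
Op 2: add_edge(C, G). Edges now: 2
Op 3: add_edge(F, D). Edges now: 3
Op 4: add_edge(G, B). Edges now: 4
Op 5: add_edge(E, D). Edges now: 5
Op 6: add_edge(A, B). Edges now: 6
Op 7: add_edge(E, G). Edges now: 7
Compute levels (Kahn BFS):
  sources (in-degree 0): A, E, F
  process A: level=0
    A->B: in-degree(B)=1, level(B)>=1
    A->C: in-degree(C)=0, level(C)=1, enqueue
  process E: level=0
    E->D: in-degree(D)=1, level(D)>=1
    E->G: in-degree(G)=1, level(G)>=1
  process F: level=0
    F->D: in-degree(D)=0, level(D)=1, enqueue
  process C: level=1
    C->G: in-degree(G)=0, level(G)=2, enqueue
  process D: level=1
  process G: level=2
    G->B: in-degree(B)=0, level(B)=3, enqueue
  process B: level=3
All levels: A:0, B:3, C:1, D:1, E:0, F:0, G:2

Answer: A:0, B:3, C:1, D:1, E:0, F:0, G:2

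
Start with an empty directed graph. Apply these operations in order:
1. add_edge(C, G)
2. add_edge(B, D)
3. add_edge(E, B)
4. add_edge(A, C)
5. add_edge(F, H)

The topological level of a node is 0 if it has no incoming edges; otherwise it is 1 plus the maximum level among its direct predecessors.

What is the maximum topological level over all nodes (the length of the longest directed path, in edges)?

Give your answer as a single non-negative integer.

Answer: 2

Derivation:
Op 1: add_edge(C, G). Edges now: 1
Op 2: add_edge(B, D). Edges now: 2
Op 3: add_edge(E, B). Edges now: 3
Op 4: add_edge(A, C). Edges now: 4
Op 5: add_edge(F, H). Edges now: 5
Compute levels (Kahn BFS):
  sources (in-degree 0): A, E, F
  process A: level=0
    A->C: in-degree(C)=0, level(C)=1, enqueue
  process E: level=0
    E->B: in-degree(B)=0, level(B)=1, enqueue
  process F: level=0
    F->H: in-degree(H)=0, level(H)=1, enqueue
  process C: level=1
    C->G: in-degree(G)=0, level(G)=2, enqueue
  process B: level=1
    B->D: in-degree(D)=0, level(D)=2, enqueue
  process H: level=1
  process G: level=2
  process D: level=2
All levels: A:0, B:1, C:1, D:2, E:0, F:0, G:2, H:1
max level = 2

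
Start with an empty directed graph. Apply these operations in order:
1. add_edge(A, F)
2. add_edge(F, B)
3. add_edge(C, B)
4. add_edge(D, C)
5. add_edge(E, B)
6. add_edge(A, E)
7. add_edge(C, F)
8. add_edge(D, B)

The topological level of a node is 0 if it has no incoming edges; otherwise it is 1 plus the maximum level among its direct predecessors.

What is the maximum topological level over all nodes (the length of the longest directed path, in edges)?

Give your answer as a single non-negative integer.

Op 1: add_edge(A, F). Edges now: 1
Op 2: add_edge(F, B). Edges now: 2
Op 3: add_edge(C, B). Edges now: 3
Op 4: add_edge(D, C). Edges now: 4
Op 5: add_edge(E, B). Edges now: 5
Op 6: add_edge(A, E). Edges now: 6
Op 7: add_edge(C, F). Edges now: 7
Op 8: add_edge(D, B). Edges now: 8
Compute levels (Kahn BFS):
  sources (in-degree 0): A, D
  process A: level=0
    A->E: in-degree(E)=0, level(E)=1, enqueue
    A->F: in-degree(F)=1, level(F)>=1
  process D: level=0
    D->B: in-degree(B)=3, level(B)>=1
    D->C: in-degree(C)=0, level(C)=1, enqueue
  process E: level=1
    E->B: in-degree(B)=2, level(B)>=2
  process C: level=1
    C->B: in-degree(B)=1, level(B)>=2
    C->F: in-degree(F)=0, level(F)=2, enqueue
  process F: level=2
    F->B: in-degree(B)=0, level(B)=3, enqueue
  process B: level=3
All levels: A:0, B:3, C:1, D:0, E:1, F:2
max level = 3

Answer: 3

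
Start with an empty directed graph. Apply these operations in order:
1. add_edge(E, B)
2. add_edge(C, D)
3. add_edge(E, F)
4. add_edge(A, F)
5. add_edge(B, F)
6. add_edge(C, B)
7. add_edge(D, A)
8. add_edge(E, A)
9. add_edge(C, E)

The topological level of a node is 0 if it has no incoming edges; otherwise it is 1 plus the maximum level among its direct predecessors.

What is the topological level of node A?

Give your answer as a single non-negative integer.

Answer: 2

Derivation:
Op 1: add_edge(E, B). Edges now: 1
Op 2: add_edge(C, D). Edges now: 2
Op 3: add_edge(E, F). Edges now: 3
Op 4: add_edge(A, F). Edges now: 4
Op 5: add_edge(B, F). Edges now: 5
Op 6: add_edge(C, B). Edges now: 6
Op 7: add_edge(D, A). Edges now: 7
Op 8: add_edge(E, A). Edges now: 8
Op 9: add_edge(C, E). Edges now: 9
Compute levels (Kahn BFS):
  sources (in-degree 0): C
  process C: level=0
    C->B: in-degree(B)=1, level(B)>=1
    C->D: in-degree(D)=0, level(D)=1, enqueue
    C->E: in-degree(E)=0, level(E)=1, enqueue
  process D: level=1
    D->A: in-degree(A)=1, level(A)>=2
  process E: level=1
    E->A: in-degree(A)=0, level(A)=2, enqueue
    E->B: in-degree(B)=0, level(B)=2, enqueue
    E->F: in-degree(F)=2, level(F)>=2
  process A: level=2
    A->F: in-degree(F)=1, level(F)>=3
  process B: level=2
    B->F: in-degree(F)=0, level(F)=3, enqueue
  process F: level=3
All levels: A:2, B:2, C:0, D:1, E:1, F:3
level(A) = 2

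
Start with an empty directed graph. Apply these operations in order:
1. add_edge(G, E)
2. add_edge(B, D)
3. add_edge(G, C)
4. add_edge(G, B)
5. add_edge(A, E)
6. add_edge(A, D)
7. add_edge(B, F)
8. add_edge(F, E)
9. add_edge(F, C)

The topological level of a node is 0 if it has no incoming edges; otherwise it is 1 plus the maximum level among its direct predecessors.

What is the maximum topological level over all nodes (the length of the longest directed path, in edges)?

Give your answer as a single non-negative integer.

Answer: 3

Derivation:
Op 1: add_edge(G, E). Edges now: 1
Op 2: add_edge(B, D). Edges now: 2
Op 3: add_edge(G, C). Edges now: 3
Op 4: add_edge(G, B). Edges now: 4
Op 5: add_edge(A, E). Edges now: 5
Op 6: add_edge(A, D). Edges now: 6
Op 7: add_edge(B, F). Edges now: 7
Op 8: add_edge(F, E). Edges now: 8
Op 9: add_edge(F, C). Edges now: 9
Compute levels (Kahn BFS):
  sources (in-degree 0): A, G
  process A: level=0
    A->D: in-degree(D)=1, level(D)>=1
    A->E: in-degree(E)=2, level(E)>=1
  process G: level=0
    G->B: in-degree(B)=0, level(B)=1, enqueue
    G->C: in-degree(C)=1, level(C)>=1
    G->E: in-degree(E)=1, level(E)>=1
  process B: level=1
    B->D: in-degree(D)=0, level(D)=2, enqueue
    B->F: in-degree(F)=0, level(F)=2, enqueue
  process D: level=2
  process F: level=2
    F->C: in-degree(C)=0, level(C)=3, enqueue
    F->E: in-degree(E)=0, level(E)=3, enqueue
  process C: level=3
  process E: level=3
All levels: A:0, B:1, C:3, D:2, E:3, F:2, G:0
max level = 3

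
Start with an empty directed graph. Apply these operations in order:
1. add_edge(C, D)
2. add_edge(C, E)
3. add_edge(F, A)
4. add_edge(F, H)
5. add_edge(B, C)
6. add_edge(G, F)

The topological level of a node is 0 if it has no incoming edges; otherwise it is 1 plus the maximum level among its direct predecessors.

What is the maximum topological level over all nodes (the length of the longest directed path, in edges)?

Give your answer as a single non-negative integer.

Op 1: add_edge(C, D). Edges now: 1
Op 2: add_edge(C, E). Edges now: 2
Op 3: add_edge(F, A). Edges now: 3
Op 4: add_edge(F, H). Edges now: 4
Op 5: add_edge(B, C). Edges now: 5
Op 6: add_edge(G, F). Edges now: 6
Compute levels (Kahn BFS):
  sources (in-degree 0): B, G
  process B: level=0
    B->C: in-degree(C)=0, level(C)=1, enqueue
  process G: level=0
    G->F: in-degree(F)=0, level(F)=1, enqueue
  process C: level=1
    C->D: in-degree(D)=0, level(D)=2, enqueue
    C->E: in-degree(E)=0, level(E)=2, enqueue
  process F: level=1
    F->A: in-degree(A)=0, level(A)=2, enqueue
    F->H: in-degree(H)=0, level(H)=2, enqueue
  process D: level=2
  process E: level=2
  process A: level=2
  process H: level=2
All levels: A:2, B:0, C:1, D:2, E:2, F:1, G:0, H:2
max level = 2

Answer: 2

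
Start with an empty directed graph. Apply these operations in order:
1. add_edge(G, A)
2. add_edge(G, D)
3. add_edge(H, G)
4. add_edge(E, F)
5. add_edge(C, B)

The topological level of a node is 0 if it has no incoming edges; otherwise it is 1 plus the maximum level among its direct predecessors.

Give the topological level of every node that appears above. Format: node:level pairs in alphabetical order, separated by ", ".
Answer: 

Answer: A:2, B:1, C:0, D:2, E:0, F:1, G:1, H:0

Derivation:
Op 1: add_edge(G, A). Edges now: 1
Op 2: add_edge(G, D). Edges now: 2
Op 3: add_edge(H, G). Edges now: 3
Op 4: add_edge(E, F). Edges now: 4
Op 5: add_edge(C, B). Edges now: 5
Compute levels (Kahn BFS):
  sources (in-degree 0): C, E, H
  process C: level=0
    C->B: in-degree(B)=0, level(B)=1, enqueue
  process E: level=0
    E->F: in-degree(F)=0, level(F)=1, enqueue
  process H: level=0
    H->G: in-degree(G)=0, level(G)=1, enqueue
  process B: level=1
  process F: level=1
  process G: level=1
    G->A: in-degree(A)=0, level(A)=2, enqueue
    G->D: in-degree(D)=0, level(D)=2, enqueue
  process A: level=2
  process D: level=2
All levels: A:2, B:1, C:0, D:2, E:0, F:1, G:1, H:0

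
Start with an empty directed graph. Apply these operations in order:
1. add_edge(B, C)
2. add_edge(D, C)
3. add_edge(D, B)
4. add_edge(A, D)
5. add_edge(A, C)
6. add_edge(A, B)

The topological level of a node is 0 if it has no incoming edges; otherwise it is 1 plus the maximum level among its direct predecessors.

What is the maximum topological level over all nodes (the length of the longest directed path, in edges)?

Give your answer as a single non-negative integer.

Op 1: add_edge(B, C). Edges now: 1
Op 2: add_edge(D, C). Edges now: 2
Op 3: add_edge(D, B). Edges now: 3
Op 4: add_edge(A, D). Edges now: 4
Op 5: add_edge(A, C). Edges now: 5
Op 6: add_edge(A, B). Edges now: 6
Compute levels (Kahn BFS):
  sources (in-degree 0): A
  process A: level=0
    A->B: in-degree(B)=1, level(B)>=1
    A->C: in-degree(C)=2, level(C)>=1
    A->D: in-degree(D)=0, level(D)=1, enqueue
  process D: level=1
    D->B: in-degree(B)=0, level(B)=2, enqueue
    D->C: in-degree(C)=1, level(C)>=2
  process B: level=2
    B->C: in-degree(C)=0, level(C)=3, enqueue
  process C: level=3
All levels: A:0, B:2, C:3, D:1
max level = 3

Answer: 3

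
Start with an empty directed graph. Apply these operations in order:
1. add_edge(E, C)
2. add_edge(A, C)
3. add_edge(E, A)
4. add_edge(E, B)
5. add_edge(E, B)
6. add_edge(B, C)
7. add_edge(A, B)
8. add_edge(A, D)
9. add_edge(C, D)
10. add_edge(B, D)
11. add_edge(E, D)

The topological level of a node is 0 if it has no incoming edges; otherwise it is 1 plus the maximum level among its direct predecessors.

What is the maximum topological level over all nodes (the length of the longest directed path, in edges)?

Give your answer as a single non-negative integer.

Op 1: add_edge(E, C). Edges now: 1
Op 2: add_edge(A, C). Edges now: 2
Op 3: add_edge(E, A). Edges now: 3
Op 4: add_edge(E, B). Edges now: 4
Op 5: add_edge(E, B) (duplicate, no change). Edges now: 4
Op 6: add_edge(B, C). Edges now: 5
Op 7: add_edge(A, B). Edges now: 6
Op 8: add_edge(A, D). Edges now: 7
Op 9: add_edge(C, D). Edges now: 8
Op 10: add_edge(B, D). Edges now: 9
Op 11: add_edge(E, D). Edges now: 10
Compute levels (Kahn BFS):
  sources (in-degree 0): E
  process E: level=0
    E->A: in-degree(A)=0, level(A)=1, enqueue
    E->B: in-degree(B)=1, level(B)>=1
    E->C: in-degree(C)=2, level(C)>=1
    E->D: in-degree(D)=3, level(D)>=1
  process A: level=1
    A->B: in-degree(B)=0, level(B)=2, enqueue
    A->C: in-degree(C)=1, level(C)>=2
    A->D: in-degree(D)=2, level(D)>=2
  process B: level=2
    B->C: in-degree(C)=0, level(C)=3, enqueue
    B->D: in-degree(D)=1, level(D)>=3
  process C: level=3
    C->D: in-degree(D)=0, level(D)=4, enqueue
  process D: level=4
All levels: A:1, B:2, C:3, D:4, E:0
max level = 4

Answer: 4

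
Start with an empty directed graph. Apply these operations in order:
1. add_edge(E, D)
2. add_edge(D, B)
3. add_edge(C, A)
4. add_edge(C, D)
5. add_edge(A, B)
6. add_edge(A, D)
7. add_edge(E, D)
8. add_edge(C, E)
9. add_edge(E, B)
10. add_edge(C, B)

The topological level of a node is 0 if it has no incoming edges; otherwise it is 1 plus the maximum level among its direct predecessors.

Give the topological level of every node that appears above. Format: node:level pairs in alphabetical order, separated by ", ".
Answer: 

Answer: A:1, B:3, C:0, D:2, E:1

Derivation:
Op 1: add_edge(E, D). Edges now: 1
Op 2: add_edge(D, B). Edges now: 2
Op 3: add_edge(C, A). Edges now: 3
Op 4: add_edge(C, D). Edges now: 4
Op 5: add_edge(A, B). Edges now: 5
Op 6: add_edge(A, D). Edges now: 6
Op 7: add_edge(E, D) (duplicate, no change). Edges now: 6
Op 8: add_edge(C, E). Edges now: 7
Op 9: add_edge(E, B). Edges now: 8
Op 10: add_edge(C, B). Edges now: 9
Compute levels (Kahn BFS):
  sources (in-degree 0): C
  process C: level=0
    C->A: in-degree(A)=0, level(A)=1, enqueue
    C->B: in-degree(B)=3, level(B)>=1
    C->D: in-degree(D)=2, level(D)>=1
    C->E: in-degree(E)=0, level(E)=1, enqueue
  process A: level=1
    A->B: in-degree(B)=2, level(B)>=2
    A->D: in-degree(D)=1, level(D)>=2
  process E: level=1
    E->B: in-degree(B)=1, level(B)>=2
    E->D: in-degree(D)=0, level(D)=2, enqueue
  process D: level=2
    D->B: in-degree(B)=0, level(B)=3, enqueue
  process B: level=3
All levels: A:1, B:3, C:0, D:2, E:1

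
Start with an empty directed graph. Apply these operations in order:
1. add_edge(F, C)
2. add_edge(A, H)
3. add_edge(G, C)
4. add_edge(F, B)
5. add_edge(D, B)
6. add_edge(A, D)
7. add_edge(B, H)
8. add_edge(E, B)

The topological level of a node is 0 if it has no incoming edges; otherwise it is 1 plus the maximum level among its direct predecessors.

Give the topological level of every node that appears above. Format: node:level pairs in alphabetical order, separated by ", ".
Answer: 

Op 1: add_edge(F, C). Edges now: 1
Op 2: add_edge(A, H). Edges now: 2
Op 3: add_edge(G, C). Edges now: 3
Op 4: add_edge(F, B). Edges now: 4
Op 5: add_edge(D, B). Edges now: 5
Op 6: add_edge(A, D). Edges now: 6
Op 7: add_edge(B, H). Edges now: 7
Op 8: add_edge(E, B). Edges now: 8
Compute levels (Kahn BFS):
  sources (in-degree 0): A, E, F, G
  process A: level=0
    A->D: in-degree(D)=0, level(D)=1, enqueue
    A->H: in-degree(H)=1, level(H)>=1
  process E: level=0
    E->B: in-degree(B)=2, level(B)>=1
  process F: level=0
    F->B: in-degree(B)=1, level(B)>=1
    F->C: in-degree(C)=1, level(C)>=1
  process G: level=0
    G->C: in-degree(C)=0, level(C)=1, enqueue
  process D: level=1
    D->B: in-degree(B)=0, level(B)=2, enqueue
  process C: level=1
  process B: level=2
    B->H: in-degree(H)=0, level(H)=3, enqueue
  process H: level=3
All levels: A:0, B:2, C:1, D:1, E:0, F:0, G:0, H:3

Answer: A:0, B:2, C:1, D:1, E:0, F:0, G:0, H:3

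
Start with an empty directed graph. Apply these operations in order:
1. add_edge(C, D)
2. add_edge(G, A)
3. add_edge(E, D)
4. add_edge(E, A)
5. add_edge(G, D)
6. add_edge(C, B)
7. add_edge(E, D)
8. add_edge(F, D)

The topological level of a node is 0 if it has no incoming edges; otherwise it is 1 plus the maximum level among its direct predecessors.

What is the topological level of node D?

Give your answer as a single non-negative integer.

Answer: 1

Derivation:
Op 1: add_edge(C, D). Edges now: 1
Op 2: add_edge(G, A). Edges now: 2
Op 3: add_edge(E, D). Edges now: 3
Op 4: add_edge(E, A). Edges now: 4
Op 5: add_edge(G, D). Edges now: 5
Op 6: add_edge(C, B). Edges now: 6
Op 7: add_edge(E, D) (duplicate, no change). Edges now: 6
Op 8: add_edge(F, D). Edges now: 7
Compute levels (Kahn BFS):
  sources (in-degree 0): C, E, F, G
  process C: level=0
    C->B: in-degree(B)=0, level(B)=1, enqueue
    C->D: in-degree(D)=3, level(D)>=1
  process E: level=0
    E->A: in-degree(A)=1, level(A)>=1
    E->D: in-degree(D)=2, level(D)>=1
  process F: level=0
    F->D: in-degree(D)=1, level(D)>=1
  process G: level=0
    G->A: in-degree(A)=0, level(A)=1, enqueue
    G->D: in-degree(D)=0, level(D)=1, enqueue
  process B: level=1
  process A: level=1
  process D: level=1
All levels: A:1, B:1, C:0, D:1, E:0, F:0, G:0
level(D) = 1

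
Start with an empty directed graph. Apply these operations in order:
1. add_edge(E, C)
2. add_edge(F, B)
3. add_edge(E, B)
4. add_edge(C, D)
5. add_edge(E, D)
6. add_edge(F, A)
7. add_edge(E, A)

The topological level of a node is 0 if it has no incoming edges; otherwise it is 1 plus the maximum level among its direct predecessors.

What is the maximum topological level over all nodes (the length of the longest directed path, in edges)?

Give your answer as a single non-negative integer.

Answer: 2

Derivation:
Op 1: add_edge(E, C). Edges now: 1
Op 2: add_edge(F, B). Edges now: 2
Op 3: add_edge(E, B). Edges now: 3
Op 4: add_edge(C, D). Edges now: 4
Op 5: add_edge(E, D). Edges now: 5
Op 6: add_edge(F, A). Edges now: 6
Op 7: add_edge(E, A). Edges now: 7
Compute levels (Kahn BFS):
  sources (in-degree 0): E, F
  process E: level=0
    E->A: in-degree(A)=1, level(A)>=1
    E->B: in-degree(B)=1, level(B)>=1
    E->C: in-degree(C)=0, level(C)=1, enqueue
    E->D: in-degree(D)=1, level(D)>=1
  process F: level=0
    F->A: in-degree(A)=0, level(A)=1, enqueue
    F->B: in-degree(B)=0, level(B)=1, enqueue
  process C: level=1
    C->D: in-degree(D)=0, level(D)=2, enqueue
  process A: level=1
  process B: level=1
  process D: level=2
All levels: A:1, B:1, C:1, D:2, E:0, F:0
max level = 2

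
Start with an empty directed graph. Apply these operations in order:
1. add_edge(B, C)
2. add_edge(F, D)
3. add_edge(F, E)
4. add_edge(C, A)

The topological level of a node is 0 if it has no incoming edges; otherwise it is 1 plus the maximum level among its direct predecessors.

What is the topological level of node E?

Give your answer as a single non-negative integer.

Op 1: add_edge(B, C). Edges now: 1
Op 2: add_edge(F, D). Edges now: 2
Op 3: add_edge(F, E). Edges now: 3
Op 4: add_edge(C, A). Edges now: 4
Compute levels (Kahn BFS):
  sources (in-degree 0): B, F
  process B: level=0
    B->C: in-degree(C)=0, level(C)=1, enqueue
  process F: level=0
    F->D: in-degree(D)=0, level(D)=1, enqueue
    F->E: in-degree(E)=0, level(E)=1, enqueue
  process C: level=1
    C->A: in-degree(A)=0, level(A)=2, enqueue
  process D: level=1
  process E: level=1
  process A: level=2
All levels: A:2, B:0, C:1, D:1, E:1, F:0
level(E) = 1

Answer: 1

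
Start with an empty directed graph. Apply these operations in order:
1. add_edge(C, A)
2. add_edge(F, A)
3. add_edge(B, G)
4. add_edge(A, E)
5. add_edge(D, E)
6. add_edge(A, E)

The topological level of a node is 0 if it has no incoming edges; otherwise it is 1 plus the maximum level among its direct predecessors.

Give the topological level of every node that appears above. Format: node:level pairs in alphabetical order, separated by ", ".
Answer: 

Answer: A:1, B:0, C:0, D:0, E:2, F:0, G:1

Derivation:
Op 1: add_edge(C, A). Edges now: 1
Op 2: add_edge(F, A). Edges now: 2
Op 3: add_edge(B, G). Edges now: 3
Op 4: add_edge(A, E). Edges now: 4
Op 5: add_edge(D, E). Edges now: 5
Op 6: add_edge(A, E) (duplicate, no change). Edges now: 5
Compute levels (Kahn BFS):
  sources (in-degree 0): B, C, D, F
  process B: level=0
    B->G: in-degree(G)=0, level(G)=1, enqueue
  process C: level=0
    C->A: in-degree(A)=1, level(A)>=1
  process D: level=0
    D->E: in-degree(E)=1, level(E)>=1
  process F: level=0
    F->A: in-degree(A)=0, level(A)=1, enqueue
  process G: level=1
  process A: level=1
    A->E: in-degree(E)=0, level(E)=2, enqueue
  process E: level=2
All levels: A:1, B:0, C:0, D:0, E:2, F:0, G:1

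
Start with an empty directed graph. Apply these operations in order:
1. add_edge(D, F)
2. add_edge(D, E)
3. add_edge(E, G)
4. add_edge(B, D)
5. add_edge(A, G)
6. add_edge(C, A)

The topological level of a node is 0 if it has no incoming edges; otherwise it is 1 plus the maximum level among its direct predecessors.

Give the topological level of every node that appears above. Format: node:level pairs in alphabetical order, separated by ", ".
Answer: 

Answer: A:1, B:0, C:0, D:1, E:2, F:2, G:3

Derivation:
Op 1: add_edge(D, F). Edges now: 1
Op 2: add_edge(D, E). Edges now: 2
Op 3: add_edge(E, G). Edges now: 3
Op 4: add_edge(B, D). Edges now: 4
Op 5: add_edge(A, G). Edges now: 5
Op 6: add_edge(C, A). Edges now: 6
Compute levels (Kahn BFS):
  sources (in-degree 0): B, C
  process B: level=0
    B->D: in-degree(D)=0, level(D)=1, enqueue
  process C: level=0
    C->A: in-degree(A)=0, level(A)=1, enqueue
  process D: level=1
    D->E: in-degree(E)=0, level(E)=2, enqueue
    D->F: in-degree(F)=0, level(F)=2, enqueue
  process A: level=1
    A->G: in-degree(G)=1, level(G)>=2
  process E: level=2
    E->G: in-degree(G)=0, level(G)=3, enqueue
  process F: level=2
  process G: level=3
All levels: A:1, B:0, C:0, D:1, E:2, F:2, G:3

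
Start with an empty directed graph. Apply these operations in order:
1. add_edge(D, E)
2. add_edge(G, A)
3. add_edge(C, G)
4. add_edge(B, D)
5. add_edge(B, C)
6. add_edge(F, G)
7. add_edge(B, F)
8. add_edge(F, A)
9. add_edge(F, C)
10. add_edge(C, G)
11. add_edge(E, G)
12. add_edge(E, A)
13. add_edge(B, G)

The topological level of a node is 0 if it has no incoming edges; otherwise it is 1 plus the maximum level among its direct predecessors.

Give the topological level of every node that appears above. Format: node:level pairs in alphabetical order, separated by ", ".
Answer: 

Answer: A:4, B:0, C:2, D:1, E:2, F:1, G:3

Derivation:
Op 1: add_edge(D, E). Edges now: 1
Op 2: add_edge(G, A). Edges now: 2
Op 3: add_edge(C, G). Edges now: 3
Op 4: add_edge(B, D). Edges now: 4
Op 5: add_edge(B, C). Edges now: 5
Op 6: add_edge(F, G). Edges now: 6
Op 7: add_edge(B, F). Edges now: 7
Op 8: add_edge(F, A). Edges now: 8
Op 9: add_edge(F, C). Edges now: 9
Op 10: add_edge(C, G) (duplicate, no change). Edges now: 9
Op 11: add_edge(E, G). Edges now: 10
Op 12: add_edge(E, A). Edges now: 11
Op 13: add_edge(B, G). Edges now: 12
Compute levels (Kahn BFS):
  sources (in-degree 0): B
  process B: level=0
    B->C: in-degree(C)=1, level(C)>=1
    B->D: in-degree(D)=0, level(D)=1, enqueue
    B->F: in-degree(F)=0, level(F)=1, enqueue
    B->G: in-degree(G)=3, level(G)>=1
  process D: level=1
    D->E: in-degree(E)=0, level(E)=2, enqueue
  process F: level=1
    F->A: in-degree(A)=2, level(A)>=2
    F->C: in-degree(C)=0, level(C)=2, enqueue
    F->G: in-degree(G)=2, level(G)>=2
  process E: level=2
    E->A: in-degree(A)=1, level(A)>=3
    E->G: in-degree(G)=1, level(G)>=3
  process C: level=2
    C->G: in-degree(G)=0, level(G)=3, enqueue
  process G: level=3
    G->A: in-degree(A)=0, level(A)=4, enqueue
  process A: level=4
All levels: A:4, B:0, C:2, D:1, E:2, F:1, G:3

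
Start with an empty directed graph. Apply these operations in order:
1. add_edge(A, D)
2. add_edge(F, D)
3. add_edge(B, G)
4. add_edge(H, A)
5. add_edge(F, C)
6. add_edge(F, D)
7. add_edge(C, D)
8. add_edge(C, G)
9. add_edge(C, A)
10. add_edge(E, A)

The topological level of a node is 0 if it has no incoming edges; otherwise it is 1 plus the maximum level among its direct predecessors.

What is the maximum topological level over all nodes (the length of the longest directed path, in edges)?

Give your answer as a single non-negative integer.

Op 1: add_edge(A, D). Edges now: 1
Op 2: add_edge(F, D). Edges now: 2
Op 3: add_edge(B, G). Edges now: 3
Op 4: add_edge(H, A). Edges now: 4
Op 5: add_edge(F, C). Edges now: 5
Op 6: add_edge(F, D) (duplicate, no change). Edges now: 5
Op 7: add_edge(C, D). Edges now: 6
Op 8: add_edge(C, G). Edges now: 7
Op 9: add_edge(C, A). Edges now: 8
Op 10: add_edge(E, A). Edges now: 9
Compute levels (Kahn BFS):
  sources (in-degree 0): B, E, F, H
  process B: level=0
    B->G: in-degree(G)=1, level(G)>=1
  process E: level=0
    E->A: in-degree(A)=2, level(A)>=1
  process F: level=0
    F->C: in-degree(C)=0, level(C)=1, enqueue
    F->D: in-degree(D)=2, level(D)>=1
  process H: level=0
    H->A: in-degree(A)=1, level(A)>=1
  process C: level=1
    C->A: in-degree(A)=0, level(A)=2, enqueue
    C->D: in-degree(D)=1, level(D)>=2
    C->G: in-degree(G)=0, level(G)=2, enqueue
  process A: level=2
    A->D: in-degree(D)=0, level(D)=3, enqueue
  process G: level=2
  process D: level=3
All levels: A:2, B:0, C:1, D:3, E:0, F:0, G:2, H:0
max level = 3

Answer: 3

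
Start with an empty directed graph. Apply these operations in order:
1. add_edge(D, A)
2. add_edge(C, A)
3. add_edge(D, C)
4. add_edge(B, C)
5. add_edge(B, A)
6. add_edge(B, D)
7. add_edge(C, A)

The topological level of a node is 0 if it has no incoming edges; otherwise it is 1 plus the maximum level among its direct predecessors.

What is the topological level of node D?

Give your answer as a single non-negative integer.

Op 1: add_edge(D, A). Edges now: 1
Op 2: add_edge(C, A). Edges now: 2
Op 3: add_edge(D, C). Edges now: 3
Op 4: add_edge(B, C). Edges now: 4
Op 5: add_edge(B, A). Edges now: 5
Op 6: add_edge(B, D). Edges now: 6
Op 7: add_edge(C, A) (duplicate, no change). Edges now: 6
Compute levels (Kahn BFS):
  sources (in-degree 0): B
  process B: level=0
    B->A: in-degree(A)=2, level(A)>=1
    B->C: in-degree(C)=1, level(C)>=1
    B->D: in-degree(D)=0, level(D)=1, enqueue
  process D: level=1
    D->A: in-degree(A)=1, level(A)>=2
    D->C: in-degree(C)=0, level(C)=2, enqueue
  process C: level=2
    C->A: in-degree(A)=0, level(A)=3, enqueue
  process A: level=3
All levels: A:3, B:0, C:2, D:1
level(D) = 1

Answer: 1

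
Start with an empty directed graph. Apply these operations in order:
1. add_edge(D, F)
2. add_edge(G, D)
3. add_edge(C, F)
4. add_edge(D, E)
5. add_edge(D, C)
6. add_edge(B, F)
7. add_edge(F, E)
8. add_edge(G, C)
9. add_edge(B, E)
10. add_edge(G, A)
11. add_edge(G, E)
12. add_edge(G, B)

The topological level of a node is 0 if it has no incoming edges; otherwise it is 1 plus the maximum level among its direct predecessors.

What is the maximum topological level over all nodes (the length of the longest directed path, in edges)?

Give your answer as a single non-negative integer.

Op 1: add_edge(D, F). Edges now: 1
Op 2: add_edge(G, D). Edges now: 2
Op 3: add_edge(C, F). Edges now: 3
Op 4: add_edge(D, E). Edges now: 4
Op 5: add_edge(D, C). Edges now: 5
Op 6: add_edge(B, F). Edges now: 6
Op 7: add_edge(F, E). Edges now: 7
Op 8: add_edge(G, C). Edges now: 8
Op 9: add_edge(B, E). Edges now: 9
Op 10: add_edge(G, A). Edges now: 10
Op 11: add_edge(G, E). Edges now: 11
Op 12: add_edge(G, B). Edges now: 12
Compute levels (Kahn BFS):
  sources (in-degree 0): G
  process G: level=0
    G->A: in-degree(A)=0, level(A)=1, enqueue
    G->B: in-degree(B)=0, level(B)=1, enqueue
    G->C: in-degree(C)=1, level(C)>=1
    G->D: in-degree(D)=0, level(D)=1, enqueue
    G->E: in-degree(E)=3, level(E)>=1
  process A: level=1
  process B: level=1
    B->E: in-degree(E)=2, level(E)>=2
    B->F: in-degree(F)=2, level(F)>=2
  process D: level=1
    D->C: in-degree(C)=0, level(C)=2, enqueue
    D->E: in-degree(E)=1, level(E)>=2
    D->F: in-degree(F)=1, level(F)>=2
  process C: level=2
    C->F: in-degree(F)=0, level(F)=3, enqueue
  process F: level=3
    F->E: in-degree(E)=0, level(E)=4, enqueue
  process E: level=4
All levels: A:1, B:1, C:2, D:1, E:4, F:3, G:0
max level = 4

Answer: 4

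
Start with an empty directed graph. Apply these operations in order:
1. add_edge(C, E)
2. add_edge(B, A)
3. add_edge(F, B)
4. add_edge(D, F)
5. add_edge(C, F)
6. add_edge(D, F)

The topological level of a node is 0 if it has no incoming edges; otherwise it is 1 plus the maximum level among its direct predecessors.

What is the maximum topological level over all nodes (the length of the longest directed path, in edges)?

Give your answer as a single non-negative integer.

Answer: 3

Derivation:
Op 1: add_edge(C, E). Edges now: 1
Op 2: add_edge(B, A). Edges now: 2
Op 3: add_edge(F, B). Edges now: 3
Op 4: add_edge(D, F). Edges now: 4
Op 5: add_edge(C, F). Edges now: 5
Op 6: add_edge(D, F) (duplicate, no change). Edges now: 5
Compute levels (Kahn BFS):
  sources (in-degree 0): C, D
  process C: level=0
    C->E: in-degree(E)=0, level(E)=1, enqueue
    C->F: in-degree(F)=1, level(F)>=1
  process D: level=0
    D->F: in-degree(F)=0, level(F)=1, enqueue
  process E: level=1
  process F: level=1
    F->B: in-degree(B)=0, level(B)=2, enqueue
  process B: level=2
    B->A: in-degree(A)=0, level(A)=3, enqueue
  process A: level=3
All levels: A:3, B:2, C:0, D:0, E:1, F:1
max level = 3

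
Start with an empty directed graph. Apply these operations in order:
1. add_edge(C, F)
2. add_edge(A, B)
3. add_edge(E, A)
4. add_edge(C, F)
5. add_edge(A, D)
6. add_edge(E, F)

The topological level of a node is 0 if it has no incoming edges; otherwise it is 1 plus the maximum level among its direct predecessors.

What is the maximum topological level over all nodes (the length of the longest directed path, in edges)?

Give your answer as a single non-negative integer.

Answer: 2

Derivation:
Op 1: add_edge(C, F). Edges now: 1
Op 2: add_edge(A, B). Edges now: 2
Op 3: add_edge(E, A). Edges now: 3
Op 4: add_edge(C, F) (duplicate, no change). Edges now: 3
Op 5: add_edge(A, D). Edges now: 4
Op 6: add_edge(E, F). Edges now: 5
Compute levels (Kahn BFS):
  sources (in-degree 0): C, E
  process C: level=0
    C->F: in-degree(F)=1, level(F)>=1
  process E: level=0
    E->A: in-degree(A)=0, level(A)=1, enqueue
    E->F: in-degree(F)=0, level(F)=1, enqueue
  process A: level=1
    A->B: in-degree(B)=0, level(B)=2, enqueue
    A->D: in-degree(D)=0, level(D)=2, enqueue
  process F: level=1
  process B: level=2
  process D: level=2
All levels: A:1, B:2, C:0, D:2, E:0, F:1
max level = 2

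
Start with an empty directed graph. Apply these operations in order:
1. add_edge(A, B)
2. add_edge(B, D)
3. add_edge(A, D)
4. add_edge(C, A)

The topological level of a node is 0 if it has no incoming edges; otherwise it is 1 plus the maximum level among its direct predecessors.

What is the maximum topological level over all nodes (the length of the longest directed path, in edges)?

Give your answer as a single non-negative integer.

Op 1: add_edge(A, B). Edges now: 1
Op 2: add_edge(B, D). Edges now: 2
Op 3: add_edge(A, D). Edges now: 3
Op 4: add_edge(C, A). Edges now: 4
Compute levels (Kahn BFS):
  sources (in-degree 0): C
  process C: level=0
    C->A: in-degree(A)=0, level(A)=1, enqueue
  process A: level=1
    A->B: in-degree(B)=0, level(B)=2, enqueue
    A->D: in-degree(D)=1, level(D)>=2
  process B: level=2
    B->D: in-degree(D)=0, level(D)=3, enqueue
  process D: level=3
All levels: A:1, B:2, C:0, D:3
max level = 3

Answer: 3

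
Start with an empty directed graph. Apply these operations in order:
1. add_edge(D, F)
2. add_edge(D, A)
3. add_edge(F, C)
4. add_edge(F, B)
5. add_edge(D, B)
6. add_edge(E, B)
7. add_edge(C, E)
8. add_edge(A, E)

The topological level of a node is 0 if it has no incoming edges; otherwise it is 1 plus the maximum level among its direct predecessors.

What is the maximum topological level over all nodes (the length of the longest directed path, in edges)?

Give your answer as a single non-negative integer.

Op 1: add_edge(D, F). Edges now: 1
Op 2: add_edge(D, A). Edges now: 2
Op 3: add_edge(F, C). Edges now: 3
Op 4: add_edge(F, B). Edges now: 4
Op 5: add_edge(D, B). Edges now: 5
Op 6: add_edge(E, B). Edges now: 6
Op 7: add_edge(C, E). Edges now: 7
Op 8: add_edge(A, E). Edges now: 8
Compute levels (Kahn BFS):
  sources (in-degree 0): D
  process D: level=0
    D->A: in-degree(A)=0, level(A)=1, enqueue
    D->B: in-degree(B)=2, level(B)>=1
    D->F: in-degree(F)=0, level(F)=1, enqueue
  process A: level=1
    A->E: in-degree(E)=1, level(E)>=2
  process F: level=1
    F->B: in-degree(B)=1, level(B)>=2
    F->C: in-degree(C)=0, level(C)=2, enqueue
  process C: level=2
    C->E: in-degree(E)=0, level(E)=3, enqueue
  process E: level=3
    E->B: in-degree(B)=0, level(B)=4, enqueue
  process B: level=4
All levels: A:1, B:4, C:2, D:0, E:3, F:1
max level = 4

Answer: 4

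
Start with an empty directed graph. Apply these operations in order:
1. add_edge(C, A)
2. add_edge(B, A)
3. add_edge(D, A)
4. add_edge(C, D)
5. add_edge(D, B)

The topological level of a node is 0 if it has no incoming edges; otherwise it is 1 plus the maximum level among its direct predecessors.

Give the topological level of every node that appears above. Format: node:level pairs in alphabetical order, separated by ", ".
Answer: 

Op 1: add_edge(C, A). Edges now: 1
Op 2: add_edge(B, A). Edges now: 2
Op 3: add_edge(D, A). Edges now: 3
Op 4: add_edge(C, D). Edges now: 4
Op 5: add_edge(D, B). Edges now: 5
Compute levels (Kahn BFS):
  sources (in-degree 0): C
  process C: level=0
    C->A: in-degree(A)=2, level(A)>=1
    C->D: in-degree(D)=0, level(D)=1, enqueue
  process D: level=1
    D->A: in-degree(A)=1, level(A)>=2
    D->B: in-degree(B)=0, level(B)=2, enqueue
  process B: level=2
    B->A: in-degree(A)=0, level(A)=3, enqueue
  process A: level=3
All levels: A:3, B:2, C:0, D:1

Answer: A:3, B:2, C:0, D:1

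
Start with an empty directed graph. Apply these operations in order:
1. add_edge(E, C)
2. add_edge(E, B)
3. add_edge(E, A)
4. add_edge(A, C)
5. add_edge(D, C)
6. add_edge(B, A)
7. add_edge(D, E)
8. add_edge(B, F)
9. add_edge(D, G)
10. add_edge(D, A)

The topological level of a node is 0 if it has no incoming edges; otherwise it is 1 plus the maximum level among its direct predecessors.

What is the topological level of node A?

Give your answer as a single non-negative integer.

Op 1: add_edge(E, C). Edges now: 1
Op 2: add_edge(E, B). Edges now: 2
Op 3: add_edge(E, A). Edges now: 3
Op 4: add_edge(A, C). Edges now: 4
Op 5: add_edge(D, C). Edges now: 5
Op 6: add_edge(B, A). Edges now: 6
Op 7: add_edge(D, E). Edges now: 7
Op 8: add_edge(B, F). Edges now: 8
Op 9: add_edge(D, G). Edges now: 9
Op 10: add_edge(D, A). Edges now: 10
Compute levels (Kahn BFS):
  sources (in-degree 0): D
  process D: level=0
    D->A: in-degree(A)=2, level(A)>=1
    D->C: in-degree(C)=2, level(C)>=1
    D->E: in-degree(E)=0, level(E)=1, enqueue
    D->G: in-degree(G)=0, level(G)=1, enqueue
  process E: level=1
    E->A: in-degree(A)=1, level(A)>=2
    E->B: in-degree(B)=0, level(B)=2, enqueue
    E->C: in-degree(C)=1, level(C)>=2
  process G: level=1
  process B: level=2
    B->A: in-degree(A)=0, level(A)=3, enqueue
    B->F: in-degree(F)=0, level(F)=3, enqueue
  process A: level=3
    A->C: in-degree(C)=0, level(C)=4, enqueue
  process F: level=3
  process C: level=4
All levels: A:3, B:2, C:4, D:0, E:1, F:3, G:1
level(A) = 3

Answer: 3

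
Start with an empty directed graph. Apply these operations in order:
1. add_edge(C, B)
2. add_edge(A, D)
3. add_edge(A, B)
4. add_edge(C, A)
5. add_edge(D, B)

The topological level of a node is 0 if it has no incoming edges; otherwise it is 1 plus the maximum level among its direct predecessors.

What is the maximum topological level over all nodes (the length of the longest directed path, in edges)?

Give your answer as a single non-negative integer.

Answer: 3

Derivation:
Op 1: add_edge(C, B). Edges now: 1
Op 2: add_edge(A, D). Edges now: 2
Op 3: add_edge(A, B). Edges now: 3
Op 4: add_edge(C, A). Edges now: 4
Op 5: add_edge(D, B). Edges now: 5
Compute levels (Kahn BFS):
  sources (in-degree 0): C
  process C: level=0
    C->A: in-degree(A)=0, level(A)=1, enqueue
    C->B: in-degree(B)=2, level(B)>=1
  process A: level=1
    A->B: in-degree(B)=1, level(B)>=2
    A->D: in-degree(D)=0, level(D)=2, enqueue
  process D: level=2
    D->B: in-degree(B)=0, level(B)=3, enqueue
  process B: level=3
All levels: A:1, B:3, C:0, D:2
max level = 3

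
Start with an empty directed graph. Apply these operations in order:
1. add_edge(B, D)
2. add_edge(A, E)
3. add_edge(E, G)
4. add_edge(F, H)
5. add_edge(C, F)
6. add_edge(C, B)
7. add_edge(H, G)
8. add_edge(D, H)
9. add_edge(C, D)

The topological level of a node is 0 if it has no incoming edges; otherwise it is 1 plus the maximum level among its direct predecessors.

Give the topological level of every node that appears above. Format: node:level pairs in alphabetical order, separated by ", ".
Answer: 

Answer: A:0, B:1, C:0, D:2, E:1, F:1, G:4, H:3

Derivation:
Op 1: add_edge(B, D). Edges now: 1
Op 2: add_edge(A, E). Edges now: 2
Op 3: add_edge(E, G). Edges now: 3
Op 4: add_edge(F, H). Edges now: 4
Op 5: add_edge(C, F). Edges now: 5
Op 6: add_edge(C, B). Edges now: 6
Op 7: add_edge(H, G). Edges now: 7
Op 8: add_edge(D, H). Edges now: 8
Op 9: add_edge(C, D). Edges now: 9
Compute levels (Kahn BFS):
  sources (in-degree 0): A, C
  process A: level=0
    A->E: in-degree(E)=0, level(E)=1, enqueue
  process C: level=0
    C->B: in-degree(B)=0, level(B)=1, enqueue
    C->D: in-degree(D)=1, level(D)>=1
    C->F: in-degree(F)=0, level(F)=1, enqueue
  process E: level=1
    E->G: in-degree(G)=1, level(G)>=2
  process B: level=1
    B->D: in-degree(D)=0, level(D)=2, enqueue
  process F: level=1
    F->H: in-degree(H)=1, level(H)>=2
  process D: level=2
    D->H: in-degree(H)=0, level(H)=3, enqueue
  process H: level=3
    H->G: in-degree(G)=0, level(G)=4, enqueue
  process G: level=4
All levels: A:0, B:1, C:0, D:2, E:1, F:1, G:4, H:3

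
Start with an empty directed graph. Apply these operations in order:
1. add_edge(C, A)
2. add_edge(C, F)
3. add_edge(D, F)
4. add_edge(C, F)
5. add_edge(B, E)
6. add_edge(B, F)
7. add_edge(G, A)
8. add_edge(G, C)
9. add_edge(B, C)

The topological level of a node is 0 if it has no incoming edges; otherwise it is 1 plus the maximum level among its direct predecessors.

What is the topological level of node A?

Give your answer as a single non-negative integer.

Answer: 2

Derivation:
Op 1: add_edge(C, A). Edges now: 1
Op 2: add_edge(C, F). Edges now: 2
Op 3: add_edge(D, F). Edges now: 3
Op 4: add_edge(C, F) (duplicate, no change). Edges now: 3
Op 5: add_edge(B, E). Edges now: 4
Op 6: add_edge(B, F). Edges now: 5
Op 7: add_edge(G, A). Edges now: 6
Op 8: add_edge(G, C). Edges now: 7
Op 9: add_edge(B, C). Edges now: 8
Compute levels (Kahn BFS):
  sources (in-degree 0): B, D, G
  process B: level=0
    B->C: in-degree(C)=1, level(C)>=1
    B->E: in-degree(E)=0, level(E)=1, enqueue
    B->F: in-degree(F)=2, level(F)>=1
  process D: level=0
    D->F: in-degree(F)=1, level(F)>=1
  process G: level=0
    G->A: in-degree(A)=1, level(A)>=1
    G->C: in-degree(C)=0, level(C)=1, enqueue
  process E: level=1
  process C: level=1
    C->A: in-degree(A)=0, level(A)=2, enqueue
    C->F: in-degree(F)=0, level(F)=2, enqueue
  process A: level=2
  process F: level=2
All levels: A:2, B:0, C:1, D:0, E:1, F:2, G:0
level(A) = 2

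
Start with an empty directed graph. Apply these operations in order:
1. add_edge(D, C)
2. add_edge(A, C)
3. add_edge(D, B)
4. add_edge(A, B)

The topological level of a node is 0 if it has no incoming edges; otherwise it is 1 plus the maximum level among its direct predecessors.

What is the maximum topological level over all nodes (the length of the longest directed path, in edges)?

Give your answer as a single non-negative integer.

Op 1: add_edge(D, C). Edges now: 1
Op 2: add_edge(A, C). Edges now: 2
Op 3: add_edge(D, B). Edges now: 3
Op 4: add_edge(A, B). Edges now: 4
Compute levels (Kahn BFS):
  sources (in-degree 0): A, D
  process A: level=0
    A->B: in-degree(B)=1, level(B)>=1
    A->C: in-degree(C)=1, level(C)>=1
  process D: level=0
    D->B: in-degree(B)=0, level(B)=1, enqueue
    D->C: in-degree(C)=0, level(C)=1, enqueue
  process B: level=1
  process C: level=1
All levels: A:0, B:1, C:1, D:0
max level = 1

Answer: 1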